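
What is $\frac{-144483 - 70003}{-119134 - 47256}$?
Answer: $\frac{107243}{83195} \approx 1.2891$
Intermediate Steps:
$\frac{-144483 - 70003}{-119134 - 47256} = - \frac{214486}{-166390} = \left(-214486\right) \left(- \frac{1}{166390}\right) = \frac{107243}{83195}$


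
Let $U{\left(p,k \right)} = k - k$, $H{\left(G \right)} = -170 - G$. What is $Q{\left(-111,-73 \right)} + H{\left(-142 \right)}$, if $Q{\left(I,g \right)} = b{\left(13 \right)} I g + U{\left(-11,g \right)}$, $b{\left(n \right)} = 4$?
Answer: $32384$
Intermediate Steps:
$U{\left(p,k \right)} = 0$
$Q{\left(I,g \right)} = 4 I g$ ($Q{\left(I,g \right)} = 4 I g + 0 = 4 I g$)
$Q{\left(-111,-73 \right)} + H{\left(-142 \right)} = 4 \left(-111\right) \left(-73\right) - 28 = 32412 + \left(-170 + 142\right) = 32412 - 28 = 32384$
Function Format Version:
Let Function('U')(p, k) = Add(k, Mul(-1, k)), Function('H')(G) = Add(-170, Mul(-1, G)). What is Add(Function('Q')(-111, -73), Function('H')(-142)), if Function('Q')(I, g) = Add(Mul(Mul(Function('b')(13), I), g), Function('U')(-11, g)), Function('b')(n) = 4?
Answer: 32384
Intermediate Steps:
Function('U')(p, k) = 0
Function('Q')(I, g) = Mul(4, I, g) (Function('Q')(I, g) = Add(Mul(Mul(4, I), g), 0) = Add(Mul(4, I, g), 0) = Mul(4, I, g))
Add(Function('Q')(-111, -73), Function('H')(-142)) = Add(Mul(4, -111, -73), Add(-170, Mul(-1, -142))) = Add(32412, Add(-170, 142)) = Add(32412, -28) = 32384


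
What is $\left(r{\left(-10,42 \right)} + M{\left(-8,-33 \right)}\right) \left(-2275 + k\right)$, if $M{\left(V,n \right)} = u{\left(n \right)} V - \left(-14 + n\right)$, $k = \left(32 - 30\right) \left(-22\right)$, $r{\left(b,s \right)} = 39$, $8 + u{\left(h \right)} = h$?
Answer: $-960066$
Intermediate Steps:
$u{\left(h \right)} = -8 + h$
$k = -44$ ($k = 2 \left(-22\right) = -44$)
$M{\left(V,n \right)} = 14 - n + V \left(-8 + n\right)$ ($M{\left(V,n \right)} = \left(-8 + n\right) V - \left(-14 + n\right) = V \left(-8 + n\right) - \left(-14 + n\right) = 14 - n + V \left(-8 + n\right)$)
$\left(r{\left(-10,42 \right)} + M{\left(-8,-33 \right)}\right) \left(-2275 + k\right) = \left(39 - \left(-47 + 8 \left(-8 - 33\right)\right)\right) \left(-2275 - 44\right) = \left(39 + \left(14 + 33 - -328\right)\right) \left(-2319\right) = \left(39 + \left(14 + 33 + 328\right)\right) \left(-2319\right) = \left(39 + 375\right) \left(-2319\right) = 414 \left(-2319\right) = -960066$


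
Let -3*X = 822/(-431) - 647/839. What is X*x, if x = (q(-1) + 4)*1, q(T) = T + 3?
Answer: 1937030/361609 ≈ 5.3567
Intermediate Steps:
q(T) = 3 + T
X = 968515/1084827 (X = -(822/(-431) - 647/839)/3 = -(822*(-1/431) - 647*1/839)/3 = -(-822/431 - 647/839)/3 = -1/3*(-968515/361609) = 968515/1084827 ≈ 0.89278)
x = 6 (x = ((3 - 1) + 4)*1 = (2 + 4)*1 = 6*1 = 6)
X*x = (968515/1084827)*6 = 1937030/361609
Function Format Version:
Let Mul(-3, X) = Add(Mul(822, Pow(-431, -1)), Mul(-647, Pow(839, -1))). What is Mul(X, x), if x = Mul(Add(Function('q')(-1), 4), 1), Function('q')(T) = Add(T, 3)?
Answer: Rational(1937030, 361609) ≈ 5.3567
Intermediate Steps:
Function('q')(T) = Add(3, T)
X = Rational(968515, 1084827) (X = Mul(Rational(-1, 3), Add(Mul(822, Pow(-431, -1)), Mul(-647, Pow(839, -1)))) = Mul(Rational(-1, 3), Add(Mul(822, Rational(-1, 431)), Mul(-647, Rational(1, 839)))) = Mul(Rational(-1, 3), Add(Rational(-822, 431), Rational(-647, 839))) = Mul(Rational(-1, 3), Rational(-968515, 361609)) = Rational(968515, 1084827) ≈ 0.89278)
x = 6 (x = Mul(Add(Add(3, -1), 4), 1) = Mul(Add(2, 4), 1) = Mul(6, 1) = 6)
Mul(X, x) = Mul(Rational(968515, 1084827), 6) = Rational(1937030, 361609)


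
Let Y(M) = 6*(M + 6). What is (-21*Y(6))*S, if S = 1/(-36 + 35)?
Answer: 1512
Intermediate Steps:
S = -1 (S = 1/(-1) = -1)
Y(M) = 36 + 6*M (Y(M) = 6*(6 + M) = 36 + 6*M)
(-21*Y(6))*S = -21*(36 + 6*6)*(-1) = -21*(36 + 36)*(-1) = -21*72*(-1) = -1512*(-1) = 1512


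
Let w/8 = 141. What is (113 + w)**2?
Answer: 1540081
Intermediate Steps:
w = 1128 (w = 8*141 = 1128)
(113 + w)**2 = (113 + 1128)**2 = 1241**2 = 1540081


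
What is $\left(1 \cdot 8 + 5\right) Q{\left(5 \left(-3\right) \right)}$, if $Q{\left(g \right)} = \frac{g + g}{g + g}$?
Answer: $13$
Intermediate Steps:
$Q{\left(g \right)} = 1$ ($Q{\left(g \right)} = \frac{2 g}{2 g} = 2 g \frac{1}{2 g} = 1$)
$\left(1 \cdot 8 + 5\right) Q{\left(5 \left(-3\right) \right)} = \left(1 \cdot 8 + 5\right) 1 = \left(8 + 5\right) 1 = 13 \cdot 1 = 13$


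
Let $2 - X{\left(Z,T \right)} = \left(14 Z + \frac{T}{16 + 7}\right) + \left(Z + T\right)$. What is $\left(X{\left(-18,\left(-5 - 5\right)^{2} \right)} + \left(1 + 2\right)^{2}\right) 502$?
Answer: $\frac{2039626}{23} \approx 88679.0$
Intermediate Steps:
$X{\left(Z,T \right)} = 2 - 15 Z - \frac{24 T}{23}$ ($X{\left(Z,T \right)} = 2 - \left(\left(14 Z + \frac{T}{16 + 7}\right) + \left(Z + T\right)\right) = 2 - \left(\left(14 Z + \frac{T}{23}\right) + \left(T + Z\right)\right) = 2 - \left(15 Z + \frac{24 T}{23}\right) = 2 - 15 Z - \frac{24 T}{23}$)
$\left(X{\left(-18,\left(-5 - 5\right)^{2} \right)} + \left(1 + 2\right)^{2}\right) 502 = \left(\left(2 - -270 - \frac{24 \left(-5 - 5\right)^{2}}{23}\right) + \left(1 + 2\right)^{2}\right) 502 = \left(\left(2 + 270 - \frac{24 \left(-10\right)^{2}}{23}\right) + 3^{2}\right) 502 = \left(\left(2 + 270 - \frac{2400}{23}\right) + 9\right) 502 = \left(\frac{3856}{23} + 9\right) 502 = \frac{4063}{23} \cdot 502 = \frac{2039626}{23}$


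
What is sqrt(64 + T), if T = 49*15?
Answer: sqrt(799) ≈ 28.267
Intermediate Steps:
T = 735
sqrt(64 + T) = sqrt(64 + 735) = sqrt(799)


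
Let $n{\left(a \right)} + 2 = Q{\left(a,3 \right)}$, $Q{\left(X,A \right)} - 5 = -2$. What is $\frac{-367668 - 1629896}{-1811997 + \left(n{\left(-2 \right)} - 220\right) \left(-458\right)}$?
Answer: $\frac{1997564}{1711695} \approx 1.167$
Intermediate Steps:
$Q{\left(X,A \right)} = 3$ ($Q{\left(X,A \right)} = 5 - 2 = 3$)
$n{\left(a \right)} = 1$ ($n{\left(a \right)} = -2 + 3 = 1$)
$\frac{-367668 - 1629896}{-1811997 + \left(n{\left(-2 \right)} - 220\right) \left(-458\right)} = \frac{-367668 - 1629896}{-1811997 + \left(1 - 220\right) \left(-458\right)} = - \frac{1997564}{-1811997 - -100302} = - \frac{1997564}{-1811997 + 100302} = - \frac{1997564}{-1711695} = \left(-1997564\right) \left(- \frac{1}{1711695}\right) = \frac{1997564}{1711695}$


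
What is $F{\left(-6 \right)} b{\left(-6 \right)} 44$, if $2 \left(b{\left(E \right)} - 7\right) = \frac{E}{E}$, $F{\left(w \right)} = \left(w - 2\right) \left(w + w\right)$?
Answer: $31680$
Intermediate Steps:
$F{\left(w \right)} = 2 w \left(-2 + w\right)$ ($F{\left(w \right)} = \left(-2 + w\right) 2 w = 2 w \left(-2 + w\right)$)
$b{\left(E \right)} = \frac{15}{2}$ ($b{\left(E \right)} = 7 + \frac{E \frac{1}{E}}{2} = 7 + \frac{1}{2} \cdot 1 = 7 + \frac{1}{2} = \frac{15}{2}$)
$F{\left(-6 \right)} b{\left(-6 \right)} 44 = 2 \left(-6\right) \left(-2 - 6\right) \frac{15}{2} \cdot 44 = 2 \left(-6\right) \left(-8\right) \frac{15}{2} \cdot 44 = 96 \cdot \frac{15}{2} \cdot 44 = 720 \cdot 44 = 31680$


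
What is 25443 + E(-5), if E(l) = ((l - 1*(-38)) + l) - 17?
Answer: 25454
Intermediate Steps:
E(l) = 21 + 2*l (E(l) = ((l + 38) + l) - 17 = ((38 + l) + l) - 17 = (38 + 2*l) - 17 = 21 + 2*l)
25443 + E(-5) = 25443 + (21 + 2*(-5)) = 25443 + (21 - 10) = 25443 + 11 = 25454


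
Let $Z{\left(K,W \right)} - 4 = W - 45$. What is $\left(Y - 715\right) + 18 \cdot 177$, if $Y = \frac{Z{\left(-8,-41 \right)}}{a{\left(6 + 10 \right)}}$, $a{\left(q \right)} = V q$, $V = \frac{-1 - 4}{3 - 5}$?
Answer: $\frac{49379}{20} \approx 2468.9$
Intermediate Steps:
$V = \frac{5}{2}$ ($V = - \frac{5}{-2} = \left(-5\right) \left(- \frac{1}{2}\right) = \frac{5}{2} \approx 2.5$)
$Z{\left(K,W \right)} = -41 + W$ ($Z{\left(K,W \right)} = 4 + \left(W - 45\right) = 4 + \left(-45 + W\right) = -41 + W$)
$a{\left(q \right)} = \frac{5 q}{2}$
$Y = - \frac{41}{20}$ ($Y = \frac{-41 - 41}{\frac{5}{2} \left(6 + 10\right)} = - \frac{82}{\frac{5}{2} \cdot 16} = - \frac{82}{40} = \left(-82\right) \frac{1}{40} = - \frac{41}{20} \approx -2.05$)
$\left(Y - 715\right) + 18 \cdot 177 = \left(- \frac{41}{20} - 715\right) + 18 \cdot 177 = - \frac{14341}{20} + 3186 = \frac{49379}{20}$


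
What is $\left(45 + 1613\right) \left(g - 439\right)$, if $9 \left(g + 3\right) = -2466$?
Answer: $-1187128$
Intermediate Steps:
$g = -277$ ($g = -3 + \frac{1}{9} \left(-2466\right) = -3 - 274 = -277$)
$\left(45 + 1613\right) \left(g - 439\right) = \left(45 + 1613\right) \left(-277 - 439\right) = 1658 \left(-716\right) = -1187128$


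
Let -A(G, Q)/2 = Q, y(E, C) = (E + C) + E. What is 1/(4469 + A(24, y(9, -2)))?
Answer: 1/4437 ≈ 0.00022538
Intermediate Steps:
y(E, C) = C + 2*E (y(E, C) = (C + E) + E = C + 2*E)
A(G, Q) = -2*Q
1/(4469 + A(24, y(9, -2))) = 1/(4469 - 2*(-2 + 2*9)) = 1/(4469 - 2*(-2 + 18)) = 1/(4469 - 2*16) = 1/(4469 - 32) = 1/4437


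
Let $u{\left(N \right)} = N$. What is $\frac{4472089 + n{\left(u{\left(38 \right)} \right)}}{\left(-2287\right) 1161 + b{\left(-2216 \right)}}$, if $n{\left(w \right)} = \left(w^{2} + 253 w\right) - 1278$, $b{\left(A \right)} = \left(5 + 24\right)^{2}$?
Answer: $- \frac{4481869}{2654366} \approx -1.6885$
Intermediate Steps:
$b{\left(A \right)} = 841$ ($b{\left(A \right)} = 29^{2} = 841$)
$n{\left(w \right)} = -1278 + w^{2} + 253 w$
$\frac{4472089 + n{\left(u{\left(38 \right)} \right)}}{\left(-2287\right) 1161 + b{\left(-2216 \right)}} = \frac{4472089 + \left(-1278 + 38^{2} + 253 \cdot 38\right)}{\left(-2287\right) 1161 + 841} = \frac{4472089 + \left(-1278 + 1444 + 9614\right)}{-2655207 + 841} = \frac{4472089 + 9780}{-2654366} = 4481869 \left(- \frac{1}{2654366}\right) = - \frac{4481869}{2654366}$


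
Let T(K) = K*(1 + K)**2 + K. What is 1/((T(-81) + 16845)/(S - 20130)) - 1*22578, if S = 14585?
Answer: -11325932063/501636 ≈ -22578.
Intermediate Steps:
T(K) = K + K*(1 + K)**2
1/((T(-81) + 16845)/(S - 20130)) - 1*22578 = 1/((-81*(1 + (1 - 81)**2) + 16845)/(14585 - 20130)) - 1*22578 = 1/((-81*(1 + (-80)**2) + 16845)/(-5545)) - 22578 = 1/((-81*(1 + 6400) + 16845)*(-1/5545)) - 22578 = 1/((-81*6401 + 16845)*(-1/5545)) - 22578 = 1/((-518481 + 16845)*(-1/5545)) - 22578 = 1/(-501636*(-1/5545)) - 22578 = 1/(501636/5545) - 22578 = 5545/501636 - 22578 = -11325932063/501636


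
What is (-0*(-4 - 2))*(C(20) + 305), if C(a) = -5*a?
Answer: 0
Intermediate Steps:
(-0*(-4 - 2))*(C(20) + 305) = (-0*(-4 - 2))*(-5*20 + 305) = (-0*(-6))*(-100 + 305) = -3*0*205 = 0*205 = 0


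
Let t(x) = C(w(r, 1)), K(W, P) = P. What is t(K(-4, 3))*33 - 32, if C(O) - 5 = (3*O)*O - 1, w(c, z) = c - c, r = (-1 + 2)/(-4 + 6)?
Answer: 100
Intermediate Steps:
r = 1/2 ≈ 0.50000
w(c, z) = 0
C(O) = 4 + 3*O**2 (C(O) = 5 + ((3*O)*O - 1) = 5 + (3*O**2 - 1) = 5 + (-1 + 3*O**2) = 4 + 3*O**2)
t(x) = 4 (t(x) = 4 + 3*0**2 = 4 + 3*0 = 4 + 0 = 4)
t(K(-4, 3))*33 - 32 = 4*33 - 32 = 132 - 32 = 100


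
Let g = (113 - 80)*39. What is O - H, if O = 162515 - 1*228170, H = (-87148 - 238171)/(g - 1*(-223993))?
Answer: -14790433081/225280 ≈ -65654.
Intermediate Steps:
g = 1287 (g = 33*39 = 1287)
H = -325319/225280 (H = (-87148 - 238171)/(1287 - 1*(-223993)) = -325319/(1287 + 223993) = -325319/225280 ≈ -1.4441)
O = -65655 (O = 162515 - 228170 = -65655)
O - H = -65655 - 1*(-325319/225280) = -65655 + 325319/225280 = -14790433081/225280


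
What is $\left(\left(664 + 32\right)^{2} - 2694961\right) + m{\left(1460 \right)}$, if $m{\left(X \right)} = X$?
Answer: $-2209085$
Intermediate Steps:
$\left(\left(664 + 32\right)^{2} - 2694961\right) + m{\left(1460 \right)} = \left(\left(664 + 32\right)^{2} - 2694961\right) + 1460 = \left(696^{2} - 2694961\right) + 1460 = \left(484416 - 2694961\right) + 1460 = -2210545 + 1460 = -2209085$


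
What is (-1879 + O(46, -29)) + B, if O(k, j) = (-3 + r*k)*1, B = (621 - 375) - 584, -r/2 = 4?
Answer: -2588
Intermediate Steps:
r = -8 (r = -2*4 = -8)
B = -338 (B = 246 - 584 = -338)
O(k, j) = -3 - 8*k (O(k, j) = (-3 - 8*k)*1 = -3 - 8*k)
(-1879 + O(46, -29)) + B = (-1879 + (-3 - 8*46)) - 338 = (-1879 + (-3 - 368)) - 338 = (-1879 - 371) - 338 = -2250 - 338 = -2588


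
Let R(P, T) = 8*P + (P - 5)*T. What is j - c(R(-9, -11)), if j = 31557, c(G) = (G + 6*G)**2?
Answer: -297919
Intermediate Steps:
R(P, T) = 8*P + T*(-5 + P) (R(P, T) = 8*P + (-5 + P)*T = 8*P + T*(-5 + P))
c(G) = 49*G**2 (c(G) = (7*G)**2 = 49*G**2)
j - c(R(-9, -11)) = 31557 - 49*(-5*(-11) + 8*(-9) - 9*(-11))**2 = 31557 - 49*(55 - 72 + 99)**2 = 31557 - 49*82**2 = 31557 - 49*6724 = 31557 - 1*329476 = 31557 - 329476 = -297919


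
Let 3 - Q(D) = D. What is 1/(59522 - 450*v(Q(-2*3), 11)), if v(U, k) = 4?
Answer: 1/57722 ≈ 1.7324e-5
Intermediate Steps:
Q(D) = 3 - D
1/(59522 - 450*v(Q(-2*3), 11)) = 1/(59522 - 450*4) = 1/(59522 - 1800) = 1/57722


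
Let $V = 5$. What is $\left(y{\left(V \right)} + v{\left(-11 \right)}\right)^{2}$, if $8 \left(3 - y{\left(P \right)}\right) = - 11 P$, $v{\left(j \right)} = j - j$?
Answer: $\frac{6241}{64} \approx 97.516$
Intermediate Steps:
$v{\left(j \right)} = 0$
$y{\left(P \right)} = 3 + \frac{11 P}{8}$ ($y{\left(P \right)} = 3 - \frac{\left(-11\right) P}{8} = 3 + \frac{11 P}{8}$)
$\left(y{\left(V \right)} + v{\left(-11 \right)}\right)^{2} = \left(\left(3 + \frac{11}{8} \cdot 5\right) + 0\right)^{2} = \left(\left(3 + \frac{55}{8}\right) + 0\right)^{2} = \left(\frac{79}{8} + 0\right)^{2} = \left(\frac{79}{8}\right)^{2} = \frac{6241}{64}$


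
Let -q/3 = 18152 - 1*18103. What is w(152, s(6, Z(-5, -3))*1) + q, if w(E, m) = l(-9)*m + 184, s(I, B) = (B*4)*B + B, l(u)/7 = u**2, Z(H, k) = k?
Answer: 18748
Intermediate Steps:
l(u) = 7*u**2
s(I, B) = B + 4*B**2 (s(I, B) = (4*B)*B + B = 4*B**2 + B = B + 4*B**2)
q = -147 (q = -3*(18152 - 1*18103) = -3*(18152 - 18103) = -3*49 = -147)
w(E, m) = 184 + 567*m (w(E, m) = (7*(-9)**2)*m + 184 = (7*81)*m + 184 = 567*m + 184 = 184 + 567*m)
w(152, s(6, Z(-5, -3))*1) + q = (184 + 567*(-3*(1 + 4*(-3))*1)) - 147 = (184 + 567*(-3*(1 - 12)*1)) - 147 = (184 + 567*(-3*(-11)*1)) - 147 = (184 + 567*(33*1)) - 147 = (184 + 567*33) - 147 = (184 + 18711) - 147 = 18895 - 147 = 18748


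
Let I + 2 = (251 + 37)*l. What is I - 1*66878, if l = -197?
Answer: -123616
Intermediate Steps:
I = -56738 (I = -2 + (251 + 37)*(-197) = -2 + 288*(-197) = -2 - 56736 = -56738)
I - 1*66878 = -56738 - 1*66878 = -56738 - 66878 = -123616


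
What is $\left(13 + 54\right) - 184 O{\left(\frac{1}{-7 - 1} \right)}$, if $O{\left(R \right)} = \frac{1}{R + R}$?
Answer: $803$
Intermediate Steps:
$O{\left(R \right)} = \frac{1}{2 R}$
$\left(13 + 54\right) - 184 O{\left(\frac{1}{-7 - 1} \right)} = \left(13 + 54\right) - 184 \frac{1}{2 \frac{1}{-7 - 1}} = 67 - 184 \frac{1}{2 \frac{1}{-8}} = 67 - 184 \frac{1}{2 \left(- \frac{1}{8}\right)} = 67 - 184 \cdot \frac{1}{2} \left(-8\right) = 67 - -736 = 67 + 736 = 803$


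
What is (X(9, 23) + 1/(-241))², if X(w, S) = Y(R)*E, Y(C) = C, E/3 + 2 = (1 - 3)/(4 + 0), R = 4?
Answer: 52287361/58081 ≈ 900.25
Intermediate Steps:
E = -15/2 (E = -6 + 3*((1 - 3)/(4 + 0)) = -6 + 3*(-2/4) = -6 + 3*(-2*¼) = -6 + 3*(-½) = -6 - 3/2 = -15/2 ≈ -7.5000)
X(w, S) = -30 (X(w, S) = 4*(-15/2) = -30)
(X(9, 23) + 1/(-241))² = (-30 + 1/(-241))² = (-30 - 1/241)² = (-7231/241)² = 52287361/58081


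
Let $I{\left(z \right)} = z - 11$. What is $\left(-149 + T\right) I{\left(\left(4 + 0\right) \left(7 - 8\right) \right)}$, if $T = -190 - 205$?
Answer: $8160$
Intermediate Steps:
$I{\left(z \right)} = -11 + z$
$T = -395$ ($T = -190 - 205 = -395$)
$\left(-149 + T\right) I{\left(\left(4 + 0\right) \left(7 - 8\right) \right)} = \left(-149 - 395\right) \left(-11 + \left(4 + 0\right) \left(7 - 8\right)\right) = - 544 \left(-11 + 4 \left(-1\right)\right) = - 544 \left(-11 - 4\right) = \left(-544\right) \left(-15\right) = 8160$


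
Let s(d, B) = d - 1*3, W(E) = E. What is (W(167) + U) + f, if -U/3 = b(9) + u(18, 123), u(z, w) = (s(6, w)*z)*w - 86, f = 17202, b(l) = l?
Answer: -2326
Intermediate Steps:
s(d, B) = -3 + d (s(d, B) = d - 3 = -3 + d)
u(z, w) = -86 + 3*w*z (u(z, w) = ((-3 + 6)*z)*w - 86 = (3*z)*w - 86 = 3*w*z - 86 = -86 + 3*w*z)
U = -19695 (U = -3*(9 + (-86 + 3*123*18)) = -3*(9 + (-86 + 6642)) = -3*(9 + 6556) = -3*6565 = -19695)
(W(167) + U) + f = (167 - 19695) + 17202 = -19528 + 17202 = -2326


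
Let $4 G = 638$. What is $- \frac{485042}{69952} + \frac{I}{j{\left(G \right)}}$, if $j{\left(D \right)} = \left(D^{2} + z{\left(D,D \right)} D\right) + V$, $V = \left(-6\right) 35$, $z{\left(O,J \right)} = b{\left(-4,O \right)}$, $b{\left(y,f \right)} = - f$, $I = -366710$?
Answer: $\frac{1277511955}{734496} \approx 1739.3$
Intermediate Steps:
$z{\left(O,J \right)} = - O$
$V = -210$
$G = \frac{319}{2}$ ($G = \frac{1}{4} \cdot 638 = \frac{319}{2} \approx 159.5$)
$j{\left(D \right)} = -210$ ($j{\left(D \right)} = \left(D^{2} + - D D\right) - 210 = \left(D^{2} - D^{2}\right) - 210 = 0 - 210 = -210$)
$- \frac{485042}{69952} + \frac{I}{j{\left(G \right)}} = - \frac{485042}{69952} - \frac{366710}{-210} = \left(-485042\right) \frac{1}{69952} - - \frac{36671}{21} = - \frac{242521}{34976} + \frac{36671}{21} = \frac{1277511955}{734496}$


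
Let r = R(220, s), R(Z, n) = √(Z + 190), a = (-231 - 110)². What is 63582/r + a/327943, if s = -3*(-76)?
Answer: 10571/29813 + 31791*√410/205 ≈ 3140.4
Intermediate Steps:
s = 228
a = 116281 (a = (-341)² = 116281)
R(Z, n) = √(190 + Z)
r = √410 (r = √(190 + 220) = √410 ≈ 20.248)
63582/r + a/327943 = 63582/(√410) + 116281/327943 = 63582*(√410/410) + 116281*(1/327943) = 31791*√410/205 + 10571/29813 = 10571/29813 + 31791*√410/205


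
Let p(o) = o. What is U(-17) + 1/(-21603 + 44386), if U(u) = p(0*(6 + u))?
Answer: 1/22783 ≈ 4.3892e-5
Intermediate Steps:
U(u) = 0 (U(u) = 0*(6 + u) = 0)
U(-17) + 1/(-21603 + 44386) = 0 + 1/(-21603 + 44386) = 0 + 1/22783 = 1/22783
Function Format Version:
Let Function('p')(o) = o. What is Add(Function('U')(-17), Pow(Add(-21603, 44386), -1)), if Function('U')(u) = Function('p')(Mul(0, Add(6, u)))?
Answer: Rational(1, 22783) ≈ 4.3892e-5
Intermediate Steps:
Function('U')(u) = 0 (Function('U')(u) = Mul(0, Add(6, u)) = 0)
Add(Function('U')(-17), Pow(Add(-21603, 44386), -1)) = Add(0, Pow(Add(-21603, 44386), -1)) = Add(0, Pow(22783, -1)) = Add(0, Rational(1, 22783)) = Rational(1, 22783)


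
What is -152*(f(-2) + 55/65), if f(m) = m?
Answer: 2280/13 ≈ 175.38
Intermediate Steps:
-152*(f(-2) + 55/65) = -152*(-2 + 55/65) = -152*(-2 + 55*(1/65)) = -152*(-2 + 11/13) = -152*(-15/13) = 2280/13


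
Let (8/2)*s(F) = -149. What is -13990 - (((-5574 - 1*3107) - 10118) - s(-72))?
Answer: 19087/4 ≈ 4771.8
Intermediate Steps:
s(F) = -149/4 (s(F) = (¼)*(-149) = -149/4)
-13990 - (((-5574 - 1*3107) - 10118) - s(-72)) = -13990 - (((-5574 - 1*3107) - 10118) - 1*(-149/4)) = -13990 - (((-5574 - 3107) - 10118) + 149/4) = -13990 - ((-8681 - 10118) + 149/4) = -13990 - (-18799 + 149/4) = -13990 - 1*(-75047/4) = -13990 + 75047/4 = 19087/4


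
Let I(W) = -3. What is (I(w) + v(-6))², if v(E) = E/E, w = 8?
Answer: 4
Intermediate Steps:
v(E) = 1
(I(w) + v(-6))² = (-3 + 1)² = (-2)² = 4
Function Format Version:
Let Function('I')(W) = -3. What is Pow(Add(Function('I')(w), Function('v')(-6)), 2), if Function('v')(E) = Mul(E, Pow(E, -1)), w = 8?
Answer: 4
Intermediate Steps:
Function('v')(E) = 1
Pow(Add(Function('I')(w), Function('v')(-6)), 2) = Pow(Add(-3, 1), 2) = Pow(-2, 2) = 4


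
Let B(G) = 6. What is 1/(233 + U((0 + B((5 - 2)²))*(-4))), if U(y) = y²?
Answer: 1/809 ≈ 0.0012361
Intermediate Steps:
1/(233 + U((0 + B((5 - 2)²))*(-4))) = 1/(233 + ((0 + 6)*(-4))²) = 1/(233 + (6*(-4))²) = 1/(233 + (-24)²) = 1/(233 + 576) = 1/809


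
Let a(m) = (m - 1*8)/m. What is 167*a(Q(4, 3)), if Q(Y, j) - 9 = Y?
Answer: 835/13 ≈ 64.231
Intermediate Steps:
Q(Y, j) = 9 + Y
a(m) = (-8 + m)/m (a(m) = (m - 8)/m = (-8 + m)/m)
167*a(Q(4, 3)) = 167*((-8 + (9 + 4))/(9 + 4)) = 167*((-8 + 13)/13) = 167*((1/13)*5) = 167*(5/13) = 835/13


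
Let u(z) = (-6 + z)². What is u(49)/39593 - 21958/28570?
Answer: -408278582/565586005 ≈ -0.72187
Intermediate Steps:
u(49)/39593 - 21958/28570 = (-6 + 49)²/39593 - 21958/28570 = 43²*(1/39593) - 21958*1/28570 = 1849*(1/39593) - 10979/14285 = 1849/39593 - 10979/14285 = -408278582/565586005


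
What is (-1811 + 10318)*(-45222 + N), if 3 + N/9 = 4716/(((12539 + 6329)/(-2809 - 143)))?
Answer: -2082200584935/4717 ≈ -4.4142e+8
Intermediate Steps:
N = -31451031/4717 (N = -27 + 9*(4716/(((12539 + 6329)/(-2809 - 143)))) = -27 + 9*(4716/((18868/(-2952)))) = -27 + 9*(4716/((18868*(-1/2952)))) = -27 + 9*(4716/(-4717/738)) = -27 + 9*(4716*(-738/4717)) = -27 + 9*(-3480408/4717) = -27 - 31323672/4717 = -31451031/4717 ≈ -6667.6)
(-1811 + 10318)*(-45222 + N) = (-1811 + 10318)*(-45222 - 31451031/4717) = 8507*(-244763205/4717) = -2082200584935/4717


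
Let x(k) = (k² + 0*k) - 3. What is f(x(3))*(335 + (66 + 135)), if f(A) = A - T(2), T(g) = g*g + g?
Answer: 0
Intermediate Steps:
x(k) = -3 + k² (x(k) = (k² + 0) - 3 = k² - 3 = -3 + k²)
T(g) = g + g² (T(g) = g² + g = g + g²)
f(A) = -6 + A (f(A) = A - 2*(1 + 2) = A - 2*3 = A - 1*6 = A - 6 = -6 + A)
f(x(3))*(335 + (66 + 135)) = (-6 + (-3 + 3²))*(335 + (66 + 135)) = (-6 + (-3 + 9))*(335 + 201) = (-6 + 6)*536 = 0*536 = 0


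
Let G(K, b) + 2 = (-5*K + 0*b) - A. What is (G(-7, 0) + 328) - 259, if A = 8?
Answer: 94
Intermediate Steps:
G(K, b) = -10 - 5*K (G(K, b) = -2 + ((-5*K + 0*b) - 1*8) = -2 + ((-5*K + 0) - 8) = -2 + (-5*K - 8) = -2 + (-8 - 5*K) = -10 - 5*K)
(G(-7, 0) + 328) - 259 = ((-10 - 5*(-7)) + 328) - 259 = ((-10 + 35) + 328) - 259 = (25 + 328) - 259 = 353 - 259 = 94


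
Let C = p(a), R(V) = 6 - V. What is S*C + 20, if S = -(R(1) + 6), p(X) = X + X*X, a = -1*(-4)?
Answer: -200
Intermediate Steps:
a = 4
p(X) = X + X²
C = 20 (C = 4*(1 + 4) = 4*5 = 20)
S = -11 (S = -((6 - 1*1) + 6) = -((6 - 1) + 6) = -(5 + 6) = -1*11 = -11)
S*C + 20 = -11*20 + 20 = -220 + 20 = -200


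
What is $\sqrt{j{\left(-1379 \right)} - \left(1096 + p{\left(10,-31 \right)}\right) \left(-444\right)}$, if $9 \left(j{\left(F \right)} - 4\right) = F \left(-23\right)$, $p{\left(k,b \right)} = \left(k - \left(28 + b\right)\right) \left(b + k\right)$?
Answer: $\frac{\sqrt{3320461}}{3} \approx 607.4$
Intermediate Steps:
$p{\left(k,b \right)} = \left(b + k\right) \left(-28 + k - b\right)$ ($p{\left(k,b \right)} = \left(-28 + k - b\right) \left(b + k\right) = \left(b + k\right) \left(-28 + k - b\right)$)
$j{\left(F \right)} = 4 - \frac{23 F}{9}$ ($j{\left(F \right)} = 4 + \frac{F \left(-23\right)}{9} = 4 + \frac{\left(-23\right) F}{9} = 4 - \frac{23 F}{9}$)
$\sqrt{j{\left(-1379 \right)} - \left(1096 + p{\left(10,-31 \right)}\right) \left(-444\right)} = \sqrt{\left(4 - - \frac{31717}{9}\right) - \left(1096 - \left(373 - 100\right)\right) \left(-444\right)} = \sqrt{\left(4 + \frac{31717}{9}\right) - \left(1096 + \left(100 - 961 + 868 - 280\right)\right) \left(-444\right)} = \sqrt{\frac{31753}{9} - \left(1096 + \left(100 - 961 + 868 - 280\right)\right) \left(-444\right)} = \sqrt{\frac{31753}{9} - \left(1096 - 273\right) \left(-444\right)} = \sqrt{\frac{31753}{9} - 823 \left(-444\right)} = \sqrt{\frac{31753}{9} - -365412} = \sqrt{\frac{31753}{9} + 365412} = \sqrt{\frac{3320461}{9}} = \frac{\sqrt{3320461}}{3}$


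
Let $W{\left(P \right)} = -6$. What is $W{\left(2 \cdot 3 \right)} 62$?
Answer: $-372$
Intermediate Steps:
$W{\left(2 \cdot 3 \right)} 62 = \left(-6\right) 62 = -372$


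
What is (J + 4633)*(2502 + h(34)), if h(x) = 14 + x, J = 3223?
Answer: 20032800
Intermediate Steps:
(J + 4633)*(2502 + h(34)) = (3223 + 4633)*(2502 + (14 + 34)) = 7856*(2502 + 48) = 7856*2550 = 20032800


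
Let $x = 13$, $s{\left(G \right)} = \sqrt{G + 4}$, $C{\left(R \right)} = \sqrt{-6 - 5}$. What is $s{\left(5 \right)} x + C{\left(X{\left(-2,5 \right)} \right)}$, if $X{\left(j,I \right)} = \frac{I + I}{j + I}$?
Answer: $39 + i \sqrt{11} \approx 39.0 + 3.3166 i$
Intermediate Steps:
$X{\left(j,I \right)} = \frac{2 I}{I + j}$
$C{\left(R \right)} = i \sqrt{11}$ ($C{\left(R \right)} = \sqrt{-11} = i \sqrt{11}$)
$s{\left(G \right)} = \sqrt{4 + G}$
$s{\left(5 \right)} x + C{\left(X{\left(-2,5 \right)} \right)} = \sqrt{4 + 5} \cdot 13 + i \sqrt{11} = \sqrt{9} \cdot 13 + i \sqrt{11} = 3 \cdot 13 + i \sqrt{11} = 39 + i \sqrt{11}$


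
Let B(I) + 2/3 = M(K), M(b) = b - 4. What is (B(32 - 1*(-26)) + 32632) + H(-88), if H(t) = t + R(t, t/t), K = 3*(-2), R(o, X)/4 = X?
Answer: 97612/3 ≈ 32537.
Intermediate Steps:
R(o, X) = 4*X
K = -6
M(b) = -4 + b
B(I) = -32/3 (B(I) = -2/3 + (-4 - 6) = -2/3 - 10 = -32/3)
H(t) = 4 + t (H(t) = t + 4*(t/t) = t + 4*1 = t + 4 = 4 + t)
(B(32 - 1*(-26)) + 32632) + H(-88) = (-32/3 + 32632) + (4 - 88) = 97864/3 - 84 = 97612/3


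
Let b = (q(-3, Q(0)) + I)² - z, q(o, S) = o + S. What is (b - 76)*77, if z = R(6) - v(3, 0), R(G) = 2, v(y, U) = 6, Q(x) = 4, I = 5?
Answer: -2772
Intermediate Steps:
q(o, S) = S + o
z = -4 (z = 2 - 1*6 = 2 - 6 = -4)
b = 40 (b = ((4 - 3) + 5)² - 1*(-4) = (1 + 5)² + 4 = 6² + 4 = 36 + 4 = 40)
(b - 76)*77 = (40 - 76)*77 = -36*77 = -2772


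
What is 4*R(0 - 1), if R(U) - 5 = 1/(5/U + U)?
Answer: 58/3 ≈ 19.333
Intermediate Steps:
R(U) = 5 + 1/(U + 5/U) (R(U) = 5 + 1/(5/U + U) = 5 + 1/(U + 5/U))
4*R(0 - 1) = 4*((25 + (0 - 1) + 5*(0 - 1)²)/(5 + (0 - 1)²)) = 4*((25 - 1 + 5*(-1)²)/(5 + (-1)²)) = 4*((25 - 1 + 5*1)/(5 + 1)) = 4*((25 - 1 + 5)/6) = 4*((⅙)*29) = 4*(29/6) = 58/3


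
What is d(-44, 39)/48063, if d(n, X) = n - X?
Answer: -83/48063 ≈ -0.0017269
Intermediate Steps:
d(-44, 39)/48063 = (-44 - 1*39)/48063 = (-44 - 39)*(1/48063) = -83*1/48063 = -83/48063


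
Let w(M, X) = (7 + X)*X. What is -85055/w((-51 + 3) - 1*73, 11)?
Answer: -85055/198 ≈ -429.57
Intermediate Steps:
w(M, X) = X*(7 + X)
-85055/w((-51 + 3) - 1*73, 11) = -85055*1/(11*(7 + 11)) = -85055/(11*18) = -85055/198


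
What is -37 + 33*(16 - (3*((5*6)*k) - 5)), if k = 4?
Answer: -11224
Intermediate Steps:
-37 + 33*(16 - (3*((5*6)*k) - 5)) = -37 + 33*(16 - (3*((5*6)*4) - 5)) = -37 + 33*(16 - (3*(30*4) - 5)) = -37 + 33*(16 - (3*120 - 5)) = -37 + 33*(16 - (360 - 5)) = -37 + 33*(16 - 1*355) = -37 + 33*(16 - 355) = -37 + 33*(-339) = -37 - 11187 = -11224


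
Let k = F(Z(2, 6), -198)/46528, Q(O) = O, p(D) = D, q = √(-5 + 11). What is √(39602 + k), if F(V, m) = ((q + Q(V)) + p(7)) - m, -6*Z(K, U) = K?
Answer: √(12056145282942 + 6543*√6)/17448 ≈ 199.00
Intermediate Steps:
q = √6 ≈ 2.4495
Z(K, U) = -K/6
F(V, m) = 7 + V + √6 - m (F(V, m) = ((√6 + V) + 7) - m = ((V + √6) + 7) - m = (7 + V + √6) - m = 7 + V + √6 - m)
k = 307/69792 + √6/46528 (k = (7 - ⅙*2 + √6 - 1*(-198))/46528 = (7 - ⅓ + √6 + 198)*(1/46528) = (614/3 + √6)*(1/46528) = 307/69792 + √6/46528 ≈ 0.0044514)
√(39602 + k) = √(39602 + (307/69792 + √6/46528)) = √(2763903091/69792 + √6/46528)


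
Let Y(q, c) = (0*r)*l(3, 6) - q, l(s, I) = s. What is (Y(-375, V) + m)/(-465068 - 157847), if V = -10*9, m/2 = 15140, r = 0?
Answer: -6131/124583 ≈ -0.049212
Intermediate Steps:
m = 30280 (m = 2*15140 = 30280)
V = -90
Y(q, c) = -q (Y(q, c) = (0*0)*3 - q = 0*3 - q = 0 - q = -q)
(Y(-375, V) + m)/(-465068 - 157847) = (-1*(-375) + 30280)/(-465068 - 157847) = (375 + 30280)/(-622915) = 30655*(-1/622915) = -6131/124583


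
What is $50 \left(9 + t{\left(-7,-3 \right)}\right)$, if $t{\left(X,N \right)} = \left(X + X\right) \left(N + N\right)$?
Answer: $4650$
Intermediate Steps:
$t{\left(X,N \right)} = 4 N X$ ($t{\left(X,N \right)} = 2 X 2 N = 4 N X$)
$50 \left(9 + t{\left(-7,-3 \right)}\right) = 50 \left(9 + 4 \left(-3\right) \left(-7\right)\right) = 50 \left(9 + 84\right) = 50 \cdot 93 = 4650$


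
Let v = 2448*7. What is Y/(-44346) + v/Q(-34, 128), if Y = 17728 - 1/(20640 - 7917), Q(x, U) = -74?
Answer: -4842532379435/20875923846 ≈ -231.97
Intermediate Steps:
Y = 225553343/12723 (Y = 17728 - 1/12723 = 225553343/12723 ≈ 17728.)
v = 17136
Y/(-44346) + v/Q(-34, 128) = (225553343/12723)/(-44346) + 17136/(-74) = (225553343/12723)*(-1/44346) + 17136*(-1/74) = -225553343/564214158 - 8568/37 = -4842532379435/20875923846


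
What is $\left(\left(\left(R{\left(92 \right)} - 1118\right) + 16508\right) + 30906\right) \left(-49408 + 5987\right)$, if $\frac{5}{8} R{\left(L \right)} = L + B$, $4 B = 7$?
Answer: $-2016731766$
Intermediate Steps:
$B = \frac{7}{4}$ ($B = \frac{1}{4} \cdot 7 = \frac{7}{4} \approx 1.75$)
$R{\left(L \right)} = \frac{14}{5} + \frac{8 L}{5}$ ($R{\left(L \right)} = \frac{8 \left(L + \frac{7}{4}\right)}{5} = \frac{8 \left(\frac{7}{4} + L\right)}{5} = \frac{14}{5} + \frac{8 L}{5}$)
$\left(\left(\left(R{\left(92 \right)} - 1118\right) + 16508\right) + 30906\right) \left(-49408 + 5987\right) = \left(\left(\left(\left(\frac{14}{5} + \frac{8}{5} \cdot 92\right) - 1118\right) + 16508\right) + 30906\right) \left(-49408 + 5987\right) = \left(\left(\left(\left(\frac{14}{5} + \frac{736}{5}\right) - 1118\right) + 16508\right) + 30906\right) \left(-43421\right) = \left(\left(\left(150 - 1118\right) + 16508\right) + 30906\right) \left(-43421\right) = \left(\left(-968 + 16508\right) + 30906\right) \left(-43421\right) = \left(15540 + 30906\right) \left(-43421\right) = 46446 \left(-43421\right) = -2016731766$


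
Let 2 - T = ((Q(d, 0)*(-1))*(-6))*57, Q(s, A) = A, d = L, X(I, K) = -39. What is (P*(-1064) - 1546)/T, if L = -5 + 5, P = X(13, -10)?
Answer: 19975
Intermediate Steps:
P = -39
L = 0
d = 0
T = 2 (T = 2 - (0*(-1))*(-6)*57 = 2 - 0*(-6)*57 = 2 - 0*57 = 2 - 1*0 = 2 + 0 = 2)
(P*(-1064) - 1546)/T = (-39*(-1064) - 1546)/2 = (41496 - 1546)*(½) = 39950*(½) = 19975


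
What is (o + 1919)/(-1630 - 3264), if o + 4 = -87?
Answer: -914/2447 ≈ -0.37352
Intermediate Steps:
o = -91 (o = -4 - 87 = -91)
(o + 1919)/(-1630 - 3264) = (-91 + 1919)/(-1630 - 3264) = 1828/(-4894) = 1828*(-1/4894) = -914/2447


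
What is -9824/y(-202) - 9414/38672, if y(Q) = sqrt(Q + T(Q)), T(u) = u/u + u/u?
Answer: -4707/19336 + 2456*I*sqrt(2)/5 ≈ -0.24343 + 694.66*I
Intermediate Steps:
T(u) = 2 (T(u) = 1 + 1 = 2)
y(Q) = sqrt(2 + Q) (y(Q) = sqrt(Q + 2) = sqrt(2 + Q))
-9824/y(-202) - 9414/38672 = -9824/sqrt(2 - 202) - 9414/38672 = -9824*(-I*sqrt(2)/20) - 9414*1/38672 = -9824*(-I*sqrt(2)/20) - 4707/19336 = -(-2456)*I*sqrt(2)/5 - 4707/19336 = 2456*I*sqrt(2)/5 - 4707/19336 = -4707/19336 + 2456*I*sqrt(2)/5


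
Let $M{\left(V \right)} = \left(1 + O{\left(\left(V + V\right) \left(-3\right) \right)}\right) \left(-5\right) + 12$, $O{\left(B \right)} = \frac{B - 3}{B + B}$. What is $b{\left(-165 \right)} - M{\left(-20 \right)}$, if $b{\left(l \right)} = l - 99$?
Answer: $- \frac{4297}{16} \approx -268.56$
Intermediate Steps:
$b{\left(l \right)} = -99 + l$
$O{\left(B \right)} = \frac{-3 + B}{2 B}$
$M{\left(V \right)} = 7 + \frac{5 \left(-3 - 6 V\right)}{12 V}$ ($M{\left(V \right)} = \left(1 + \frac{-3 + \left(V + V\right) \left(-3\right)}{2 \left(V + V\right) \left(-3\right)}\right) \left(-5\right) + 12 = \left(1 + \frac{-3 + 2 V \left(-3\right)}{2 \cdot 2 V \left(-3\right)}\right) \left(-5\right) + 12 = \left(1 + \frac{-3 - 6 V}{2 \left(- 6 V\right)}\right) \left(-5\right) + 12 = \left(1 + \frac{- \frac{1}{6 V} \left(-3 - 6 V\right)}{2}\right) \left(-5\right) + 12 = \left(1 - \frac{-3 - 6 V}{12 V}\right) \left(-5\right) + 12 = \left(-5 + \frac{5 \left(-3 - 6 V\right)}{12 V}\right) + 12 = 7 + \frac{5 \left(-3 - 6 V\right)}{12 V}$)
$b{\left(-165 \right)} - M{\left(-20 \right)} = \left(-99 - 165\right) - \frac{-5 + 18 \left(-20\right)}{4 \left(-20\right)} = -264 - \frac{1}{4} \left(- \frac{1}{20}\right) \left(-5 - 360\right) = -264 - \frac{1}{4} \left(- \frac{1}{20}\right) \left(-365\right) = -264 - \frac{73}{16} = - \frac{4297}{16}$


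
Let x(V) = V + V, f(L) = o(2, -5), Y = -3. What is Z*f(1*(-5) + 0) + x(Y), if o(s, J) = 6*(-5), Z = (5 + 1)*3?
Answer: -546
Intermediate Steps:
Z = 18 (Z = 6*3 = 18)
o(s, J) = -30
f(L) = -30
x(V) = 2*V
Z*f(1*(-5) + 0) + x(Y) = 18*(-30) + 2*(-3) = -540 - 6 = -546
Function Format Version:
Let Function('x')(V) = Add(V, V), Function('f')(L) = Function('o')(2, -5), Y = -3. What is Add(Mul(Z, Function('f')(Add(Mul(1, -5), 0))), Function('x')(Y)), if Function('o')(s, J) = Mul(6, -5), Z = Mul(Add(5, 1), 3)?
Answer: -546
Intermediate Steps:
Z = 18 (Z = Mul(6, 3) = 18)
Function('o')(s, J) = -30
Function('f')(L) = -30
Function('x')(V) = Mul(2, V)
Add(Mul(Z, Function('f')(Add(Mul(1, -5), 0))), Function('x')(Y)) = Add(Mul(18, -30), Mul(2, -3)) = Add(-540, -6) = -546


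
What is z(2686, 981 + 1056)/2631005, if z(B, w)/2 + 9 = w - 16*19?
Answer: 3448/2631005 ≈ 0.0013105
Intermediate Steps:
z(B, w) = -626 + 2*w (z(B, w) = -18 + 2*(w - 16*19) = -18 + 2*(w - 304) = -18 + 2*(-304 + w) = -18 + (-608 + 2*w) = -626 + 2*w)
z(2686, 981 + 1056)/2631005 = (-626 + 2*(981 + 1056))/2631005 = (-626 + 2*2037)*(1/2631005) = (-626 + 4074)*(1/2631005) = 3448*(1/2631005) = 3448/2631005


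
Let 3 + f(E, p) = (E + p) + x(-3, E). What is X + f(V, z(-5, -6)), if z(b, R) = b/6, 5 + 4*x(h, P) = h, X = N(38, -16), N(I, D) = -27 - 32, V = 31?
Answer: -203/6 ≈ -33.833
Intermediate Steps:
N(I, D) = -59
X = -59
x(h, P) = -5/4 + h/4
z(b, R) = b/6 (z(b, R) = b*(⅙) = b/6)
f(E, p) = -5 + E + p (f(E, p) = -3 + ((E + p) + (-5/4 + (¼)*(-3))) = -3 + ((E + p) + (-5/4 - ¾)) = -3 + ((E + p) - 2) = -3 + (-2 + E + p) = -5 + E + p)
X + f(V, z(-5, -6)) = -59 + (-5 + 31 + (⅙)*(-5)) = -59 + (-5 + 31 - ⅚) = -59 + 151/6 = -203/6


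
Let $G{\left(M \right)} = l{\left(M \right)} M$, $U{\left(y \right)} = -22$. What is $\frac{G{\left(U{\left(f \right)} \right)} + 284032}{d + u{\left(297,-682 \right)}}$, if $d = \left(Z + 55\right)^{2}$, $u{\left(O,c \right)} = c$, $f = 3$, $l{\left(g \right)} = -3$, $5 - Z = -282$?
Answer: $\frac{142049}{58141} \approx 2.4432$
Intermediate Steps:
$Z = 287$ ($Z = 5 - -282 = 5 + 282 = 287$)
$G{\left(M \right)} = - 3 M$
$d = 116964$ ($d = \left(287 + 55\right)^{2} = 342^{2} = 116964$)
$\frac{G{\left(U{\left(f \right)} \right)} + 284032}{d + u{\left(297,-682 \right)}} = \frac{\left(-3\right) \left(-22\right) + 284032}{116964 - 682} = \frac{66 + 284032}{116282} = 284098 \cdot \frac{1}{116282} = \frac{142049}{58141}$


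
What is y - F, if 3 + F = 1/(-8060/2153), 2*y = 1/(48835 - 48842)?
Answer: 180301/56420 ≈ 3.1957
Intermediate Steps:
y = -1/14 (y = 1/(2*(48835 - 48842)) = (½)/(-7) = (½)*(-⅐) = -1/14 ≈ -0.071429)
F = -26333/8060 (F = -3 + 1/(-8060/2153) = -3 - 2153/8060 = -26333/8060 ≈ -3.2671)
y - F = -1/14 - 1*(-26333/8060) = -1/14 + 26333/8060 = 180301/56420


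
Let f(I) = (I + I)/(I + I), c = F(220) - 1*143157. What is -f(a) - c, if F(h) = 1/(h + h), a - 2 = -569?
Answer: 62988639/440 ≈ 1.4316e+5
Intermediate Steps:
a = -567 (a = 2 - 569 = -567)
F(h) = 1/(2*h)
c = -62989079/440 (c = (½)/220 - 1*143157 = (½)*(1/220) - 143157 = 1/440 - 143157 = -62989079/440 ≈ -1.4316e+5)
f(I) = 1 (f(I) = (2*I)/((2*I)) = (2*I)*(1/(2*I)) = 1)
-f(a) - c = -1*1 - 1*(-62989079/440) = -1 + 62989079/440 = 62988639/440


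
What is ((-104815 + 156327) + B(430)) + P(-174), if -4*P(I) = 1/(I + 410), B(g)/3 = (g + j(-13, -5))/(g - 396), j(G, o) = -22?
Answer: 48661311/944 ≈ 51548.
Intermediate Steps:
B(g) = 3*(-22 + g)/(-396 + g) (B(g) = 3*((g - 22)/(g - 396)) = 3*((-22 + g)/(-396 + g)) = 3*(-22 + g)/(-396 + g))
P(I) = -1/(4*(410 + I)) (P(I) = -1/(4*(I + 410)) = -1/(4*(410 + I)))
((-104815 + 156327) + B(430)) + P(-174) = ((-104815 + 156327) + 3*(-22 + 430)/(-396 + 430)) - 1/(1640 + 4*(-174)) = (51512 + 3*408/34) - 1/(1640 - 696) = (51512 + 3*(1/34)*408) - 1/944 = (51512 + 36) - 1*1/944 = 51548 - 1/944 = 48661311/944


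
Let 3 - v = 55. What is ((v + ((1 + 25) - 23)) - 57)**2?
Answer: 11236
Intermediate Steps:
v = -52 (v = 3 - 1*55 = 3 - 55 = -52)
((v + ((1 + 25) - 23)) - 57)**2 = ((-52 + ((1 + 25) - 23)) - 57)**2 = ((-52 + (26 - 23)) - 57)**2 = ((-52 + 3) - 57)**2 = (-49 - 57)**2 = (-106)**2 = 11236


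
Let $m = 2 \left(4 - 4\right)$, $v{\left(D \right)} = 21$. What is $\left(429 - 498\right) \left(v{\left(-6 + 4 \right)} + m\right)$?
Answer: $-1449$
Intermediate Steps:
$m = 0$ ($m = 2 \cdot 0 = 0$)
$\left(429 - 498\right) \left(v{\left(-6 + 4 \right)} + m\right) = \left(429 - 498\right) \left(21 + 0\right) = \left(-69\right) 21 = -1449$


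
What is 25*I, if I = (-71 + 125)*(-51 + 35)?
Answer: -21600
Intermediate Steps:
I = -864 (I = 54*(-16) = -864)
25*I = 25*(-864) = -21600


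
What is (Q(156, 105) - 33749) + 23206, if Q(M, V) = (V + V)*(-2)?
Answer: -10963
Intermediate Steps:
Q(M, V) = -4*V (Q(M, V) = (2*V)*(-2) = -4*V)
(Q(156, 105) - 33749) + 23206 = (-4*105 - 33749) + 23206 = (-420 - 33749) + 23206 = -34169 + 23206 = -10963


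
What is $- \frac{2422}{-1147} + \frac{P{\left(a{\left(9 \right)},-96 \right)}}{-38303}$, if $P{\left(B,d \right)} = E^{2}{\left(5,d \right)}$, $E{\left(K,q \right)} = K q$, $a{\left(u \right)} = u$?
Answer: $- \frac{171498934}{43933541} \approx -3.9036$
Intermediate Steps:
$P{\left(B,d \right)} = 25 d^{2}$ ($P{\left(B,d \right)} = \left(5 d\right)^{2} = 25 d^{2}$)
$- \frac{2422}{-1147} + \frac{P{\left(a{\left(9 \right)},-96 \right)}}{-38303} = - \frac{2422}{-1147} + \frac{25 \left(-96\right)^{2}}{-38303} = \left(-2422\right) \left(- \frac{1}{1147}\right) + 25 \cdot 9216 \left(- \frac{1}{38303}\right) = \frac{2422}{1147} + 230400 \left(- \frac{1}{38303}\right) = \frac{2422}{1147} - \frac{230400}{38303} = - \frac{171498934}{43933541}$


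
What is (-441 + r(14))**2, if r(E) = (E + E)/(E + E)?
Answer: 193600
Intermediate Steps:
r(E) = 1 (r(E) = (2*E)/((2*E)) = (2*E)*(1/(2*E)) = 1)
(-441 + r(14))**2 = (-441 + 1)**2 = (-440)**2 = 193600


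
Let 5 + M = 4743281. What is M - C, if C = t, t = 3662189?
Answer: 1081087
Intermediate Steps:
C = 3662189
M = 4743276 (M = -5 + 4743281 = 4743276)
M - C = 4743276 - 1*3662189 = 4743276 - 3662189 = 1081087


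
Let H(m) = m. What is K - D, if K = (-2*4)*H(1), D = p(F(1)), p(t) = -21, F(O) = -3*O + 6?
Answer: 13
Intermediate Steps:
F(O) = 6 - 3*O
D = -21
K = -8 (K = -2*4*1 = -8*1 = -8)
K - D = -8 - 1*(-21) = -8 + 21 = 13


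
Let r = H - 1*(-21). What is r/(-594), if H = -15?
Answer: -1/99 ≈ -0.010101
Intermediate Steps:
r = 6 (r = -15 - 1*(-21) = -15 + 21 = 6)
r/(-594) = 6/(-594) = -1/594*6 = -1/99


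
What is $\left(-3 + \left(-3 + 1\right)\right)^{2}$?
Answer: $25$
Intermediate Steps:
$\left(-3 + \left(-3 + 1\right)\right)^{2} = \left(-3 - 2\right)^{2} = \left(-5\right)^{2} = 25$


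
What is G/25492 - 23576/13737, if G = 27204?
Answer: -56824511/87545901 ≈ -0.64908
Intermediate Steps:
G/25492 - 23576/13737 = 27204/25492 - 23576/13737 = 27204*(1/25492) - 23576*1/13737 = 6801/6373 - 23576/13737 = -56824511/87545901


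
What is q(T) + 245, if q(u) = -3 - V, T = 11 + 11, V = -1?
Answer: 243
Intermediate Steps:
T = 22
q(u) = -2 (q(u) = -3 - 1*(-1) = -3 + 1 = -2)
q(T) + 245 = -2 + 245 = 243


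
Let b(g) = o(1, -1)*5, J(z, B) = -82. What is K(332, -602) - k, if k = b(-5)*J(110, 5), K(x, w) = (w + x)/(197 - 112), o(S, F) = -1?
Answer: -7024/17 ≈ -413.18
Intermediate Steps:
K(x, w) = w/85 + x/85 (K(x, w) = (w + x)/85 = (w + x)*(1/85) = w/85 + x/85)
b(g) = -5 (b(g) = -1*5 = -5)
k = 410 (k = -5*(-82) = 410)
K(332, -602) - k = ((1/85)*(-602) + (1/85)*332) - 1*410 = (-602/85 + 332/85) - 410 = -54/17 - 410 = -7024/17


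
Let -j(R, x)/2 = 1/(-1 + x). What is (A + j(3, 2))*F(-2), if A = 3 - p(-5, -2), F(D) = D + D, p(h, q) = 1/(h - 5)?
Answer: -22/5 ≈ -4.4000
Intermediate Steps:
p(h, q) = 1/(-5 + h)
F(D) = 2*D
A = 31/10 (A = 3 - 1/(-5 - 5) = 3 - 1/(-10) = 3 - 1*(-⅒) = 3 + ⅒ = 31/10 ≈ 3.1000)
j(R, x) = -2/(-1 + x)
(A + j(3, 2))*F(-2) = (31/10 - 2/(-1 + 2))*(2*(-2)) = (31/10 - 2/1)*(-4) = (31/10 - 2*1)*(-4) = (31/10 - 2)*(-4) = (11/10)*(-4) = -22/5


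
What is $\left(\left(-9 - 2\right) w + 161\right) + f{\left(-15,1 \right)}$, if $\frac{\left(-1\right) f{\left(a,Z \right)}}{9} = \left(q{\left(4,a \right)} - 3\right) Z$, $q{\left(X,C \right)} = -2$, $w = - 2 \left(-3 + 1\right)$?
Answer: $162$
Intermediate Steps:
$w = 4$ ($w = \left(-2\right) \left(-2\right) = 4$)
$f{\left(a,Z \right)} = 45 Z$ ($f{\left(a,Z \right)} = - 9 \left(-2 - 3\right) Z = - 9 \left(- 5 Z\right) = 45 Z$)
$\left(\left(-9 - 2\right) w + 161\right) + f{\left(-15,1 \right)} = \left(\left(-9 - 2\right) 4 + 161\right) + 45 \cdot 1 = \left(\left(-11\right) 4 + 161\right) + 45 = \left(-44 + 161\right) + 45 = 117 + 45 = 162$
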